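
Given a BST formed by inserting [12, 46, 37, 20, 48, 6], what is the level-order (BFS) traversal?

Tree insertion order: [12, 46, 37, 20, 48, 6]
Tree (level-order array): [12, 6, 46, None, None, 37, 48, 20]
BFS from the root, enqueuing left then right child of each popped node:
  queue [12] -> pop 12, enqueue [6, 46], visited so far: [12]
  queue [6, 46] -> pop 6, enqueue [none], visited so far: [12, 6]
  queue [46] -> pop 46, enqueue [37, 48], visited so far: [12, 6, 46]
  queue [37, 48] -> pop 37, enqueue [20], visited so far: [12, 6, 46, 37]
  queue [48, 20] -> pop 48, enqueue [none], visited so far: [12, 6, 46, 37, 48]
  queue [20] -> pop 20, enqueue [none], visited so far: [12, 6, 46, 37, 48, 20]
Result: [12, 6, 46, 37, 48, 20]


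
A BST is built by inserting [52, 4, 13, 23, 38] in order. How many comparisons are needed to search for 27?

Search path for 27: 52 -> 4 -> 13 -> 23 -> 38
Found: False
Comparisons: 5


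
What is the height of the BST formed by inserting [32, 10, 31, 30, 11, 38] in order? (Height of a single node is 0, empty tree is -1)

Insertion order: [32, 10, 31, 30, 11, 38]
Tree (level-order array): [32, 10, 38, None, 31, None, None, 30, None, 11]
Compute height bottom-up (empty subtree = -1):
  height(11) = 1 + max(-1, -1) = 0
  height(30) = 1 + max(0, -1) = 1
  height(31) = 1 + max(1, -1) = 2
  height(10) = 1 + max(-1, 2) = 3
  height(38) = 1 + max(-1, -1) = 0
  height(32) = 1 + max(3, 0) = 4
Height = 4


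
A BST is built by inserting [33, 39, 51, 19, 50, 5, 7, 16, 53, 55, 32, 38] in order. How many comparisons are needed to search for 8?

Search path for 8: 33 -> 19 -> 5 -> 7 -> 16
Found: False
Comparisons: 5


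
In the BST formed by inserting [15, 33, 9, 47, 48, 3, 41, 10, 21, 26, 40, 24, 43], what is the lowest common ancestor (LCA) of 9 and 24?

Tree insertion order: [15, 33, 9, 47, 48, 3, 41, 10, 21, 26, 40, 24, 43]
Tree (level-order array): [15, 9, 33, 3, 10, 21, 47, None, None, None, None, None, 26, 41, 48, 24, None, 40, 43]
In a BST, the LCA of p=9, q=24 is the first node v on the
root-to-leaf path with p <= v <= q (go left if both < v, right if both > v).
Walk from root:
  at 15: 9 <= 15 <= 24, this is the LCA
LCA = 15


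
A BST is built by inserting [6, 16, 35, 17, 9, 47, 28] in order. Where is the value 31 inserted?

Starting tree (level order): [6, None, 16, 9, 35, None, None, 17, 47, None, 28]
Insertion path: 6 -> 16 -> 35 -> 17 -> 28
Result: insert 31 as right child of 28
Final tree (level order): [6, None, 16, 9, 35, None, None, 17, 47, None, 28, None, None, None, 31]


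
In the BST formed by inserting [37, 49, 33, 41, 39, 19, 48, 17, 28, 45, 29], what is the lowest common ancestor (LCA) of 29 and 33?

Tree insertion order: [37, 49, 33, 41, 39, 19, 48, 17, 28, 45, 29]
Tree (level-order array): [37, 33, 49, 19, None, 41, None, 17, 28, 39, 48, None, None, None, 29, None, None, 45]
In a BST, the LCA of p=29, q=33 is the first node v on the
root-to-leaf path with p <= v <= q (go left if both < v, right if both > v).
Walk from root:
  at 37: both 29 and 33 < 37, go left
  at 33: 29 <= 33 <= 33, this is the LCA
LCA = 33


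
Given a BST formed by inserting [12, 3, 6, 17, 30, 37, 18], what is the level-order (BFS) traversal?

Tree insertion order: [12, 3, 6, 17, 30, 37, 18]
Tree (level-order array): [12, 3, 17, None, 6, None, 30, None, None, 18, 37]
BFS from the root, enqueuing left then right child of each popped node:
  queue [12] -> pop 12, enqueue [3, 17], visited so far: [12]
  queue [3, 17] -> pop 3, enqueue [6], visited so far: [12, 3]
  queue [17, 6] -> pop 17, enqueue [30], visited so far: [12, 3, 17]
  queue [6, 30] -> pop 6, enqueue [none], visited so far: [12, 3, 17, 6]
  queue [30] -> pop 30, enqueue [18, 37], visited so far: [12, 3, 17, 6, 30]
  queue [18, 37] -> pop 18, enqueue [none], visited so far: [12, 3, 17, 6, 30, 18]
  queue [37] -> pop 37, enqueue [none], visited so far: [12, 3, 17, 6, 30, 18, 37]
Result: [12, 3, 17, 6, 30, 18, 37]


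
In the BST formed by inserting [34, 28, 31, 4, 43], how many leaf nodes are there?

Tree built from: [34, 28, 31, 4, 43]
Tree (level-order array): [34, 28, 43, 4, 31]
Rule: A leaf has 0 children.
Per-node child counts:
  node 34: 2 child(ren)
  node 28: 2 child(ren)
  node 4: 0 child(ren)
  node 31: 0 child(ren)
  node 43: 0 child(ren)
Matching nodes: [4, 31, 43]
Count of leaf nodes: 3


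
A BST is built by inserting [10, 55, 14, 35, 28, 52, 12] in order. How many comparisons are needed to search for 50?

Search path for 50: 10 -> 55 -> 14 -> 35 -> 52
Found: False
Comparisons: 5


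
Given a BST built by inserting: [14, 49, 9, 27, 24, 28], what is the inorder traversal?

Tree insertion order: [14, 49, 9, 27, 24, 28]
Tree (level-order array): [14, 9, 49, None, None, 27, None, 24, 28]
Inorder traversal: [9, 14, 24, 27, 28, 49]


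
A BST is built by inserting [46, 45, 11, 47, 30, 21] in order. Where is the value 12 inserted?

Starting tree (level order): [46, 45, 47, 11, None, None, None, None, 30, 21]
Insertion path: 46 -> 45 -> 11 -> 30 -> 21
Result: insert 12 as left child of 21
Final tree (level order): [46, 45, 47, 11, None, None, None, None, 30, 21, None, 12]


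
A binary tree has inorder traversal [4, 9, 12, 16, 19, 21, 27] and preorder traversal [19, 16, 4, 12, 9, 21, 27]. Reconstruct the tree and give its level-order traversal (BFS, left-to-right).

Inorder:  [4, 9, 12, 16, 19, 21, 27]
Preorder: [19, 16, 4, 12, 9, 21, 27]
Algorithm: preorder visits root first, so consume preorder in order;
for each root, split the current inorder slice at that value into
left-subtree inorder and right-subtree inorder, then recurse.
Recursive splits:
  root=19; inorder splits into left=[4, 9, 12, 16], right=[21, 27]
  root=16; inorder splits into left=[4, 9, 12], right=[]
  root=4; inorder splits into left=[], right=[9, 12]
  root=12; inorder splits into left=[9], right=[]
  root=9; inorder splits into left=[], right=[]
  root=21; inorder splits into left=[], right=[27]
  root=27; inorder splits into left=[], right=[]
Reconstructed level-order: [19, 16, 21, 4, 27, 12, 9]


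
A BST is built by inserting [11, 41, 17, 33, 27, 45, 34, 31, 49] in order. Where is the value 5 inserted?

Starting tree (level order): [11, None, 41, 17, 45, None, 33, None, 49, 27, 34, None, None, None, 31]
Insertion path: 11
Result: insert 5 as left child of 11
Final tree (level order): [11, 5, 41, None, None, 17, 45, None, 33, None, 49, 27, 34, None, None, None, 31]


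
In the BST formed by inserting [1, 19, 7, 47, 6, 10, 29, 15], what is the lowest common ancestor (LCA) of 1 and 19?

Tree insertion order: [1, 19, 7, 47, 6, 10, 29, 15]
Tree (level-order array): [1, None, 19, 7, 47, 6, 10, 29, None, None, None, None, 15]
In a BST, the LCA of p=1, q=19 is the first node v on the
root-to-leaf path with p <= v <= q (go left if both < v, right if both > v).
Walk from root:
  at 1: 1 <= 1 <= 19, this is the LCA
LCA = 1


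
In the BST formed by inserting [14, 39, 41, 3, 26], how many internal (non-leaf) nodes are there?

Tree built from: [14, 39, 41, 3, 26]
Tree (level-order array): [14, 3, 39, None, None, 26, 41]
Rule: An internal node has at least one child.
Per-node child counts:
  node 14: 2 child(ren)
  node 3: 0 child(ren)
  node 39: 2 child(ren)
  node 26: 0 child(ren)
  node 41: 0 child(ren)
Matching nodes: [14, 39]
Count of internal (non-leaf) nodes: 2


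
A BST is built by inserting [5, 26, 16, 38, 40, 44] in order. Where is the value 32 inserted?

Starting tree (level order): [5, None, 26, 16, 38, None, None, None, 40, None, 44]
Insertion path: 5 -> 26 -> 38
Result: insert 32 as left child of 38
Final tree (level order): [5, None, 26, 16, 38, None, None, 32, 40, None, None, None, 44]


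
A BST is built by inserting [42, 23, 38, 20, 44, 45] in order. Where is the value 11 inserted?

Starting tree (level order): [42, 23, 44, 20, 38, None, 45]
Insertion path: 42 -> 23 -> 20
Result: insert 11 as left child of 20
Final tree (level order): [42, 23, 44, 20, 38, None, 45, 11]


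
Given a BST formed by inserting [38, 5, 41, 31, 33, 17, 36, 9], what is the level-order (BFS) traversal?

Tree insertion order: [38, 5, 41, 31, 33, 17, 36, 9]
Tree (level-order array): [38, 5, 41, None, 31, None, None, 17, 33, 9, None, None, 36]
BFS from the root, enqueuing left then right child of each popped node:
  queue [38] -> pop 38, enqueue [5, 41], visited so far: [38]
  queue [5, 41] -> pop 5, enqueue [31], visited so far: [38, 5]
  queue [41, 31] -> pop 41, enqueue [none], visited so far: [38, 5, 41]
  queue [31] -> pop 31, enqueue [17, 33], visited so far: [38, 5, 41, 31]
  queue [17, 33] -> pop 17, enqueue [9], visited so far: [38, 5, 41, 31, 17]
  queue [33, 9] -> pop 33, enqueue [36], visited so far: [38, 5, 41, 31, 17, 33]
  queue [9, 36] -> pop 9, enqueue [none], visited so far: [38, 5, 41, 31, 17, 33, 9]
  queue [36] -> pop 36, enqueue [none], visited so far: [38, 5, 41, 31, 17, 33, 9, 36]
Result: [38, 5, 41, 31, 17, 33, 9, 36]


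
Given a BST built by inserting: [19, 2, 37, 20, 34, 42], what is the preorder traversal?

Tree insertion order: [19, 2, 37, 20, 34, 42]
Tree (level-order array): [19, 2, 37, None, None, 20, 42, None, 34]
Preorder traversal: [19, 2, 37, 20, 34, 42]


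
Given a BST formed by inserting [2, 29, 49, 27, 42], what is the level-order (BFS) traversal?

Tree insertion order: [2, 29, 49, 27, 42]
Tree (level-order array): [2, None, 29, 27, 49, None, None, 42]
BFS from the root, enqueuing left then right child of each popped node:
  queue [2] -> pop 2, enqueue [29], visited so far: [2]
  queue [29] -> pop 29, enqueue [27, 49], visited so far: [2, 29]
  queue [27, 49] -> pop 27, enqueue [none], visited so far: [2, 29, 27]
  queue [49] -> pop 49, enqueue [42], visited so far: [2, 29, 27, 49]
  queue [42] -> pop 42, enqueue [none], visited so far: [2, 29, 27, 49, 42]
Result: [2, 29, 27, 49, 42]


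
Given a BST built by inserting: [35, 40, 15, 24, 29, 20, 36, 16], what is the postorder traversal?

Tree insertion order: [35, 40, 15, 24, 29, 20, 36, 16]
Tree (level-order array): [35, 15, 40, None, 24, 36, None, 20, 29, None, None, 16]
Postorder traversal: [16, 20, 29, 24, 15, 36, 40, 35]


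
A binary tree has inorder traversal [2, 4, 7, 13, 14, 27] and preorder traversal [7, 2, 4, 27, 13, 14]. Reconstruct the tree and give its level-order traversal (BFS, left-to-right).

Inorder:  [2, 4, 7, 13, 14, 27]
Preorder: [7, 2, 4, 27, 13, 14]
Algorithm: preorder visits root first, so consume preorder in order;
for each root, split the current inorder slice at that value into
left-subtree inorder and right-subtree inorder, then recurse.
Recursive splits:
  root=7; inorder splits into left=[2, 4], right=[13, 14, 27]
  root=2; inorder splits into left=[], right=[4]
  root=4; inorder splits into left=[], right=[]
  root=27; inorder splits into left=[13, 14], right=[]
  root=13; inorder splits into left=[], right=[14]
  root=14; inorder splits into left=[], right=[]
Reconstructed level-order: [7, 2, 27, 4, 13, 14]


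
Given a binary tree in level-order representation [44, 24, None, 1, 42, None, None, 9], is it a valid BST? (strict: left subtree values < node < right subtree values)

Level-order array: [44, 24, None, 1, 42, None, None, 9]
Validate using subtree bounds (lo, hi): at each node, require lo < value < hi,
then recurse left with hi=value and right with lo=value.
Preorder trace (stopping at first violation):
  at node 44 with bounds (-inf, +inf): OK
  at node 24 with bounds (-inf, 44): OK
  at node 1 with bounds (-inf, 24): OK
  at node 42 with bounds (24, 44): OK
  at node 9 with bounds (24, 42): VIOLATION
Node 9 violates its bound: not (24 < 9 < 42).
Result: Not a valid BST


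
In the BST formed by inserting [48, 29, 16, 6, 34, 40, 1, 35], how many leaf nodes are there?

Tree built from: [48, 29, 16, 6, 34, 40, 1, 35]
Tree (level-order array): [48, 29, None, 16, 34, 6, None, None, 40, 1, None, 35]
Rule: A leaf has 0 children.
Per-node child counts:
  node 48: 1 child(ren)
  node 29: 2 child(ren)
  node 16: 1 child(ren)
  node 6: 1 child(ren)
  node 1: 0 child(ren)
  node 34: 1 child(ren)
  node 40: 1 child(ren)
  node 35: 0 child(ren)
Matching nodes: [1, 35]
Count of leaf nodes: 2


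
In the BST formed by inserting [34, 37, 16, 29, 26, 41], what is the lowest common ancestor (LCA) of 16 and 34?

Tree insertion order: [34, 37, 16, 29, 26, 41]
Tree (level-order array): [34, 16, 37, None, 29, None, 41, 26]
In a BST, the LCA of p=16, q=34 is the first node v on the
root-to-leaf path with p <= v <= q (go left if both < v, right if both > v).
Walk from root:
  at 34: 16 <= 34 <= 34, this is the LCA
LCA = 34


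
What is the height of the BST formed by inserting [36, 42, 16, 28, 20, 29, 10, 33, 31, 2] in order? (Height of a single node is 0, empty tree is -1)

Insertion order: [36, 42, 16, 28, 20, 29, 10, 33, 31, 2]
Tree (level-order array): [36, 16, 42, 10, 28, None, None, 2, None, 20, 29, None, None, None, None, None, 33, 31]
Compute height bottom-up (empty subtree = -1):
  height(2) = 1 + max(-1, -1) = 0
  height(10) = 1 + max(0, -1) = 1
  height(20) = 1 + max(-1, -1) = 0
  height(31) = 1 + max(-1, -1) = 0
  height(33) = 1 + max(0, -1) = 1
  height(29) = 1 + max(-1, 1) = 2
  height(28) = 1 + max(0, 2) = 3
  height(16) = 1 + max(1, 3) = 4
  height(42) = 1 + max(-1, -1) = 0
  height(36) = 1 + max(4, 0) = 5
Height = 5


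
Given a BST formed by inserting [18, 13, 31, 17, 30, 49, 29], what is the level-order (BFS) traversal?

Tree insertion order: [18, 13, 31, 17, 30, 49, 29]
Tree (level-order array): [18, 13, 31, None, 17, 30, 49, None, None, 29]
BFS from the root, enqueuing left then right child of each popped node:
  queue [18] -> pop 18, enqueue [13, 31], visited so far: [18]
  queue [13, 31] -> pop 13, enqueue [17], visited so far: [18, 13]
  queue [31, 17] -> pop 31, enqueue [30, 49], visited so far: [18, 13, 31]
  queue [17, 30, 49] -> pop 17, enqueue [none], visited so far: [18, 13, 31, 17]
  queue [30, 49] -> pop 30, enqueue [29], visited so far: [18, 13, 31, 17, 30]
  queue [49, 29] -> pop 49, enqueue [none], visited so far: [18, 13, 31, 17, 30, 49]
  queue [29] -> pop 29, enqueue [none], visited so far: [18, 13, 31, 17, 30, 49, 29]
Result: [18, 13, 31, 17, 30, 49, 29]


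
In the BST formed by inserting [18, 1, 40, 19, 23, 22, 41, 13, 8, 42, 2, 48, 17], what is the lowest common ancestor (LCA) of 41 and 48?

Tree insertion order: [18, 1, 40, 19, 23, 22, 41, 13, 8, 42, 2, 48, 17]
Tree (level-order array): [18, 1, 40, None, 13, 19, 41, 8, 17, None, 23, None, 42, 2, None, None, None, 22, None, None, 48]
In a BST, the LCA of p=41, q=48 is the first node v on the
root-to-leaf path with p <= v <= q (go left if both < v, right if both > v).
Walk from root:
  at 18: both 41 and 48 > 18, go right
  at 40: both 41 and 48 > 40, go right
  at 41: 41 <= 41 <= 48, this is the LCA
LCA = 41


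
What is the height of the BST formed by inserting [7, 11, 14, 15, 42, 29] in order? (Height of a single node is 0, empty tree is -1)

Insertion order: [7, 11, 14, 15, 42, 29]
Tree (level-order array): [7, None, 11, None, 14, None, 15, None, 42, 29]
Compute height bottom-up (empty subtree = -1):
  height(29) = 1 + max(-1, -1) = 0
  height(42) = 1 + max(0, -1) = 1
  height(15) = 1 + max(-1, 1) = 2
  height(14) = 1 + max(-1, 2) = 3
  height(11) = 1 + max(-1, 3) = 4
  height(7) = 1 + max(-1, 4) = 5
Height = 5


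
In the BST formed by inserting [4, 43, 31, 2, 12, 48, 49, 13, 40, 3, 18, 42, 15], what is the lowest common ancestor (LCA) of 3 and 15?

Tree insertion order: [4, 43, 31, 2, 12, 48, 49, 13, 40, 3, 18, 42, 15]
Tree (level-order array): [4, 2, 43, None, 3, 31, 48, None, None, 12, 40, None, 49, None, 13, None, 42, None, None, None, 18, None, None, 15]
In a BST, the LCA of p=3, q=15 is the first node v on the
root-to-leaf path with p <= v <= q (go left if both < v, right if both > v).
Walk from root:
  at 4: 3 <= 4 <= 15, this is the LCA
LCA = 4


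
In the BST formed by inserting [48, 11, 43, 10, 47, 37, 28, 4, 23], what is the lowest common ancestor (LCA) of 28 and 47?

Tree insertion order: [48, 11, 43, 10, 47, 37, 28, 4, 23]
Tree (level-order array): [48, 11, None, 10, 43, 4, None, 37, 47, None, None, 28, None, None, None, 23]
In a BST, the LCA of p=28, q=47 is the first node v on the
root-to-leaf path with p <= v <= q (go left if both < v, right if both > v).
Walk from root:
  at 48: both 28 and 47 < 48, go left
  at 11: both 28 and 47 > 11, go right
  at 43: 28 <= 43 <= 47, this is the LCA
LCA = 43


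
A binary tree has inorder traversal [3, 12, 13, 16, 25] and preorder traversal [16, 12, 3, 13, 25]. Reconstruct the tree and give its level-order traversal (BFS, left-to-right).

Inorder:  [3, 12, 13, 16, 25]
Preorder: [16, 12, 3, 13, 25]
Algorithm: preorder visits root first, so consume preorder in order;
for each root, split the current inorder slice at that value into
left-subtree inorder and right-subtree inorder, then recurse.
Recursive splits:
  root=16; inorder splits into left=[3, 12, 13], right=[25]
  root=12; inorder splits into left=[3], right=[13]
  root=3; inorder splits into left=[], right=[]
  root=13; inorder splits into left=[], right=[]
  root=25; inorder splits into left=[], right=[]
Reconstructed level-order: [16, 12, 25, 3, 13]


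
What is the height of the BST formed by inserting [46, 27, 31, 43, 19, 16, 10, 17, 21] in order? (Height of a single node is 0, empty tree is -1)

Insertion order: [46, 27, 31, 43, 19, 16, 10, 17, 21]
Tree (level-order array): [46, 27, None, 19, 31, 16, 21, None, 43, 10, 17]
Compute height bottom-up (empty subtree = -1):
  height(10) = 1 + max(-1, -1) = 0
  height(17) = 1 + max(-1, -1) = 0
  height(16) = 1 + max(0, 0) = 1
  height(21) = 1 + max(-1, -1) = 0
  height(19) = 1 + max(1, 0) = 2
  height(43) = 1 + max(-1, -1) = 0
  height(31) = 1 + max(-1, 0) = 1
  height(27) = 1 + max(2, 1) = 3
  height(46) = 1 + max(3, -1) = 4
Height = 4


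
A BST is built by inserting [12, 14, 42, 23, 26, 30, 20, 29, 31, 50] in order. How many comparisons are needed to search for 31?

Search path for 31: 12 -> 14 -> 42 -> 23 -> 26 -> 30 -> 31
Found: True
Comparisons: 7


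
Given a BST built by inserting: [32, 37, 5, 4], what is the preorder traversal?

Tree insertion order: [32, 37, 5, 4]
Tree (level-order array): [32, 5, 37, 4]
Preorder traversal: [32, 5, 4, 37]


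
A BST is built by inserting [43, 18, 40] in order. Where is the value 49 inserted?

Starting tree (level order): [43, 18, None, None, 40]
Insertion path: 43
Result: insert 49 as right child of 43
Final tree (level order): [43, 18, 49, None, 40]


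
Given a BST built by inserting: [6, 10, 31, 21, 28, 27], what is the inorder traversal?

Tree insertion order: [6, 10, 31, 21, 28, 27]
Tree (level-order array): [6, None, 10, None, 31, 21, None, None, 28, 27]
Inorder traversal: [6, 10, 21, 27, 28, 31]


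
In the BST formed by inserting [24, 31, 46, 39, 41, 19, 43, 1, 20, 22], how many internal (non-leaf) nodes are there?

Tree built from: [24, 31, 46, 39, 41, 19, 43, 1, 20, 22]
Tree (level-order array): [24, 19, 31, 1, 20, None, 46, None, None, None, 22, 39, None, None, None, None, 41, None, 43]
Rule: An internal node has at least one child.
Per-node child counts:
  node 24: 2 child(ren)
  node 19: 2 child(ren)
  node 1: 0 child(ren)
  node 20: 1 child(ren)
  node 22: 0 child(ren)
  node 31: 1 child(ren)
  node 46: 1 child(ren)
  node 39: 1 child(ren)
  node 41: 1 child(ren)
  node 43: 0 child(ren)
Matching nodes: [24, 19, 20, 31, 46, 39, 41]
Count of internal (non-leaf) nodes: 7


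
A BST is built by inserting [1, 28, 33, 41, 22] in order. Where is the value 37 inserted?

Starting tree (level order): [1, None, 28, 22, 33, None, None, None, 41]
Insertion path: 1 -> 28 -> 33 -> 41
Result: insert 37 as left child of 41
Final tree (level order): [1, None, 28, 22, 33, None, None, None, 41, 37]


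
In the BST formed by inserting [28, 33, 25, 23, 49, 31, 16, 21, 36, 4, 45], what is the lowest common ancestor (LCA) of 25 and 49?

Tree insertion order: [28, 33, 25, 23, 49, 31, 16, 21, 36, 4, 45]
Tree (level-order array): [28, 25, 33, 23, None, 31, 49, 16, None, None, None, 36, None, 4, 21, None, 45]
In a BST, the LCA of p=25, q=49 is the first node v on the
root-to-leaf path with p <= v <= q (go left if both < v, right if both > v).
Walk from root:
  at 28: 25 <= 28 <= 49, this is the LCA
LCA = 28


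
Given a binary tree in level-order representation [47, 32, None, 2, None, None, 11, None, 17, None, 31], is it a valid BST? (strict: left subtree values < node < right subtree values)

Level-order array: [47, 32, None, 2, None, None, 11, None, 17, None, 31]
Validate using subtree bounds (lo, hi): at each node, require lo < value < hi,
then recurse left with hi=value and right with lo=value.
Preorder trace (stopping at first violation):
  at node 47 with bounds (-inf, +inf): OK
  at node 32 with bounds (-inf, 47): OK
  at node 2 with bounds (-inf, 32): OK
  at node 11 with bounds (2, 32): OK
  at node 17 with bounds (11, 32): OK
  at node 31 with bounds (17, 32): OK
No violation found at any node.
Result: Valid BST


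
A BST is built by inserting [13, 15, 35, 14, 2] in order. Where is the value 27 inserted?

Starting tree (level order): [13, 2, 15, None, None, 14, 35]
Insertion path: 13 -> 15 -> 35
Result: insert 27 as left child of 35
Final tree (level order): [13, 2, 15, None, None, 14, 35, None, None, 27]


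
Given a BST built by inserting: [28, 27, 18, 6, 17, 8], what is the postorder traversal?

Tree insertion order: [28, 27, 18, 6, 17, 8]
Tree (level-order array): [28, 27, None, 18, None, 6, None, None, 17, 8]
Postorder traversal: [8, 17, 6, 18, 27, 28]


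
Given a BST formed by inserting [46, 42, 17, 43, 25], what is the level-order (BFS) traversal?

Tree insertion order: [46, 42, 17, 43, 25]
Tree (level-order array): [46, 42, None, 17, 43, None, 25]
BFS from the root, enqueuing left then right child of each popped node:
  queue [46] -> pop 46, enqueue [42], visited so far: [46]
  queue [42] -> pop 42, enqueue [17, 43], visited so far: [46, 42]
  queue [17, 43] -> pop 17, enqueue [25], visited so far: [46, 42, 17]
  queue [43, 25] -> pop 43, enqueue [none], visited so far: [46, 42, 17, 43]
  queue [25] -> pop 25, enqueue [none], visited so far: [46, 42, 17, 43, 25]
Result: [46, 42, 17, 43, 25]


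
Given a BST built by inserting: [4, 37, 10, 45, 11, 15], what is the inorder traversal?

Tree insertion order: [4, 37, 10, 45, 11, 15]
Tree (level-order array): [4, None, 37, 10, 45, None, 11, None, None, None, 15]
Inorder traversal: [4, 10, 11, 15, 37, 45]


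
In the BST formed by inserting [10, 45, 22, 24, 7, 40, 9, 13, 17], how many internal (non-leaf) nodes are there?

Tree built from: [10, 45, 22, 24, 7, 40, 9, 13, 17]
Tree (level-order array): [10, 7, 45, None, 9, 22, None, None, None, 13, 24, None, 17, None, 40]
Rule: An internal node has at least one child.
Per-node child counts:
  node 10: 2 child(ren)
  node 7: 1 child(ren)
  node 9: 0 child(ren)
  node 45: 1 child(ren)
  node 22: 2 child(ren)
  node 13: 1 child(ren)
  node 17: 0 child(ren)
  node 24: 1 child(ren)
  node 40: 0 child(ren)
Matching nodes: [10, 7, 45, 22, 13, 24]
Count of internal (non-leaf) nodes: 6


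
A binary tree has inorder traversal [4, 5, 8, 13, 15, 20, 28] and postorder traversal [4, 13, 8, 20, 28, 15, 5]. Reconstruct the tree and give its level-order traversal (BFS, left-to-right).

Inorder:   [4, 5, 8, 13, 15, 20, 28]
Postorder: [4, 13, 8, 20, 28, 15, 5]
Algorithm: postorder visits root last, so walk postorder right-to-left;
each value is the root of the current inorder slice — split it at that
value, recurse on the right subtree first, then the left.
Recursive splits:
  root=5; inorder splits into left=[4], right=[8, 13, 15, 20, 28]
  root=15; inorder splits into left=[8, 13], right=[20, 28]
  root=28; inorder splits into left=[20], right=[]
  root=20; inorder splits into left=[], right=[]
  root=8; inorder splits into left=[], right=[13]
  root=13; inorder splits into left=[], right=[]
  root=4; inorder splits into left=[], right=[]
Reconstructed level-order: [5, 4, 15, 8, 28, 13, 20]


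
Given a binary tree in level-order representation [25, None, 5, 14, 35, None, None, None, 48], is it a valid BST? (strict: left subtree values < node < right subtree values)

Level-order array: [25, None, 5, 14, 35, None, None, None, 48]
Validate using subtree bounds (lo, hi): at each node, require lo < value < hi,
then recurse left with hi=value and right with lo=value.
Preorder trace (stopping at first violation):
  at node 25 with bounds (-inf, +inf): OK
  at node 5 with bounds (25, +inf): VIOLATION
Node 5 violates its bound: not (25 < 5 < +inf).
Result: Not a valid BST


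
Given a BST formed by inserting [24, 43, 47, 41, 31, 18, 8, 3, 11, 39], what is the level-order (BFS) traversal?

Tree insertion order: [24, 43, 47, 41, 31, 18, 8, 3, 11, 39]
Tree (level-order array): [24, 18, 43, 8, None, 41, 47, 3, 11, 31, None, None, None, None, None, None, None, None, 39]
BFS from the root, enqueuing left then right child of each popped node:
  queue [24] -> pop 24, enqueue [18, 43], visited so far: [24]
  queue [18, 43] -> pop 18, enqueue [8], visited so far: [24, 18]
  queue [43, 8] -> pop 43, enqueue [41, 47], visited so far: [24, 18, 43]
  queue [8, 41, 47] -> pop 8, enqueue [3, 11], visited so far: [24, 18, 43, 8]
  queue [41, 47, 3, 11] -> pop 41, enqueue [31], visited so far: [24, 18, 43, 8, 41]
  queue [47, 3, 11, 31] -> pop 47, enqueue [none], visited so far: [24, 18, 43, 8, 41, 47]
  queue [3, 11, 31] -> pop 3, enqueue [none], visited so far: [24, 18, 43, 8, 41, 47, 3]
  queue [11, 31] -> pop 11, enqueue [none], visited so far: [24, 18, 43, 8, 41, 47, 3, 11]
  queue [31] -> pop 31, enqueue [39], visited so far: [24, 18, 43, 8, 41, 47, 3, 11, 31]
  queue [39] -> pop 39, enqueue [none], visited so far: [24, 18, 43, 8, 41, 47, 3, 11, 31, 39]
Result: [24, 18, 43, 8, 41, 47, 3, 11, 31, 39]


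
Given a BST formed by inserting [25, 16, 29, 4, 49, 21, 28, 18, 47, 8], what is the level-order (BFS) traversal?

Tree insertion order: [25, 16, 29, 4, 49, 21, 28, 18, 47, 8]
Tree (level-order array): [25, 16, 29, 4, 21, 28, 49, None, 8, 18, None, None, None, 47]
BFS from the root, enqueuing left then right child of each popped node:
  queue [25] -> pop 25, enqueue [16, 29], visited so far: [25]
  queue [16, 29] -> pop 16, enqueue [4, 21], visited so far: [25, 16]
  queue [29, 4, 21] -> pop 29, enqueue [28, 49], visited so far: [25, 16, 29]
  queue [4, 21, 28, 49] -> pop 4, enqueue [8], visited so far: [25, 16, 29, 4]
  queue [21, 28, 49, 8] -> pop 21, enqueue [18], visited so far: [25, 16, 29, 4, 21]
  queue [28, 49, 8, 18] -> pop 28, enqueue [none], visited so far: [25, 16, 29, 4, 21, 28]
  queue [49, 8, 18] -> pop 49, enqueue [47], visited so far: [25, 16, 29, 4, 21, 28, 49]
  queue [8, 18, 47] -> pop 8, enqueue [none], visited so far: [25, 16, 29, 4, 21, 28, 49, 8]
  queue [18, 47] -> pop 18, enqueue [none], visited so far: [25, 16, 29, 4, 21, 28, 49, 8, 18]
  queue [47] -> pop 47, enqueue [none], visited so far: [25, 16, 29, 4, 21, 28, 49, 8, 18, 47]
Result: [25, 16, 29, 4, 21, 28, 49, 8, 18, 47]


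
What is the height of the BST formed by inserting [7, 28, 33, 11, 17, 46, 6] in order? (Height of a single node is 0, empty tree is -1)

Insertion order: [7, 28, 33, 11, 17, 46, 6]
Tree (level-order array): [7, 6, 28, None, None, 11, 33, None, 17, None, 46]
Compute height bottom-up (empty subtree = -1):
  height(6) = 1 + max(-1, -1) = 0
  height(17) = 1 + max(-1, -1) = 0
  height(11) = 1 + max(-1, 0) = 1
  height(46) = 1 + max(-1, -1) = 0
  height(33) = 1 + max(-1, 0) = 1
  height(28) = 1 + max(1, 1) = 2
  height(7) = 1 + max(0, 2) = 3
Height = 3


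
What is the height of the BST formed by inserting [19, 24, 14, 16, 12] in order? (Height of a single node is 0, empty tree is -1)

Insertion order: [19, 24, 14, 16, 12]
Tree (level-order array): [19, 14, 24, 12, 16]
Compute height bottom-up (empty subtree = -1):
  height(12) = 1 + max(-1, -1) = 0
  height(16) = 1 + max(-1, -1) = 0
  height(14) = 1 + max(0, 0) = 1
  height(24) = 1 + max(-1, -1) = 0
  height(19) = 1 + max(1, 0) = 2
Height = 2


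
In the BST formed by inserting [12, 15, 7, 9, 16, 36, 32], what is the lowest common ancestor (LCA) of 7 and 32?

Tree insertion order: [12, 15, 7, 9, 16, 36, 32]
Tree (level-order array): [12, 7, 15, None, 9, None, 16, None, None, None, 36, 32]
In a BST, the LCA of p=7, q=32 is the first node v on the
root-to-leaf path with p <= v <= q (go left if both < v, right if both > v).
Walk from root:
  at 12: 7 <= 12 <= 32, this is the LCA
LCA = 12


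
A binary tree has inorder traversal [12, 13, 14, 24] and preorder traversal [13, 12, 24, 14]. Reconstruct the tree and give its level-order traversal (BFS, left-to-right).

Inorder:  [12, 13, 14, 24]
Preorder: [13, 12, 24, 14]
Algorithm: preorder visits root first, so consume preorder in order;
for each root, split the current inorder slice at that value into
left-subtree inorder and right-subtree inorder, then recurse.
Recursive splits:
  root=13; inorder splits into left=[12], right=[14, 24]
  root=12; inorder splits into left=[], right=[]
  root=24; inorder splits into left=[14], right=[]
  root=14; inorder splits into left=[], right=[]
Reconstructed level-order: [13, 12, 24, 14]


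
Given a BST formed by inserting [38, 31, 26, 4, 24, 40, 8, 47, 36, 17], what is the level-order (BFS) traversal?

Tree insertion order: [38, 31, 26, 4, 24, 40, 8, 47, 36, 17]
Tree (level-order array): [38, 31, 40, 26, 36, None, 47, 4, None, None, None, None, None, None, 24, 8, None, None, 17]
BFS from the root, enqueuing left then right child of each popped node:
  queue [38] -> pop 38, enqueue [31, 40], visited so far: [38]
  queue [31, 40] -> pop 31, enqueue [26, 36], visited so far: [38, 31]
  queue [40, 26, 36] -> pop 40, enqueue [47], visited so far: [38, 31, 40]
  queue [26, 36, 47] -> pop 26, enqueue [4], visited so far: [38, 31, 40, 26]
  queue [36, 47, 4] -> pop 36, enqueue [none], visited so far: [38, 31, 40, 26, 36]
  queue [47, 4] -> pop 47, enqueue [none], visited so far: [38, 31, 40, 26, 36, 47]
  queue [4] -> pop 4, enqueue [24], visited so far: [38, 31, 40, 26, 36, 47, 4]
  queue [24] -> pop 24, enqueue [8], visited so far: [38, 31, 40, 26, 36, 47, 4, 24]
  queue [8] -> pop 8, enqueue [17], visited so far: [38, 31, 40, 26, 36, 47, 4, 24, 8]
  queue [17] -> pop 17, enqueue [none], visited so far: [38, 31, 40, 26, 36, 47, 4, 24, 8, 17]
Result: [38, 31, 40, 26, 36, 47, 4, 24, 8, 17]


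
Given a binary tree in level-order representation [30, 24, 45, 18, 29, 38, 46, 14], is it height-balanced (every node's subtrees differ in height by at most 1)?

Tree (level-order array): [30, 24, 45, 18, 29, 38, 46, 14]
Definition: a tree is height-balanced if, at every node, |h(left) - h(right)| <= 1 (empty subtree has height -1).
Bottom-up per-node check:
  node 14: h_left=-1, h_right=-1, diff=0 [OK], height=0
  node 18: h_left=0, h_right=-1, diff=1 [OK], height=1
  node 29: h_left=-1, h_right=-1, diff=0 [OK], height=0
  node 24: h_left=1, h_right=0, diff=1 [OK], height=2
  node 38: h_left=-1, h_right=-1, diff=0 [OK], height=0
  node 46: h_left=-1, h_right=-1, diff=0 [OK], height=0
  node 45: h_left=0, h_right=0, diff=0 [OK], height=1
  node 30: h_left=2, h_right=1, diff=1 [OK], height=3
All nodes satisfy the balance condition.
Result: Balanced


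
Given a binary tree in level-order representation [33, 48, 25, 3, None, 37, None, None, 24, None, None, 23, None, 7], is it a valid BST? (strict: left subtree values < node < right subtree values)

Level-order array: [33, 48, 25, 3, None, 37, None, None, 24, None, None, 23, None, 7]
Validate using subtree bounds (lo, hi): at each node, require lo < value < hi,
then recurse left with hi=value and right with lo=value.
Preorder trace (stopping at first violation):
  at node 33 with bounds (-inf, +inf): OK
  at node 48 with bounds (-inf, 33): VIOLATION
Node 48 violates its bound: not (-inf < 48 < 33).
Result: Not a valid BST


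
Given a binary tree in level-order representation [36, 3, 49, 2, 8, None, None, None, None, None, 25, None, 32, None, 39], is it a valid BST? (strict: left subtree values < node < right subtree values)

Level-order array: [36, 3, 49, 2, 8, None, None, None, None, None, 25, None, 32, None, 39]
Validate using subtree bounds (lo, hi): at each node, require lo < value < hi,
then recurse left with hi=value and right with lo=value.
Preorder trace (stopping at first violation):
  at node 36 with bounds (-inf, +inf): OK
  at node 3 with bounds (-inf, 36): OK
  at node 2 with bounds (-inf, 3): OK
  at node 8 with bounds (3, 36): OK
  at node 25 with bounds (8, 36): OK
  at node 32 with bounds (25, 36): OK
  at node 39 with bounds (32, 36): VIOLATION
Node 39 violates its bound: not (32 < 39 < 36).
Result: Not a valid BST


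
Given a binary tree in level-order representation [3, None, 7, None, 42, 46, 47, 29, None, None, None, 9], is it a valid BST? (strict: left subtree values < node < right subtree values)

Level-order array: [3, None, 7, None, 42, 46, 47, 29, None, None, None, 9]
Validate using subtree bounds (lo, hi): at each node, require lo < value < hi,
then recurse left with hi=value and right with lo=value.
Preorder trace (stopping at first violation):
  at node 3 with bounds (-inf, +inf): OK
  at node 7 with bounds (3, +inf): OK
  at node 42 with bounds (7, +inf): OK
  at node 46 with bounds (7, 42): VIOLATION
Node 46 violates its bound: not (7 < 46 < 42).
Result: Not a valid BST


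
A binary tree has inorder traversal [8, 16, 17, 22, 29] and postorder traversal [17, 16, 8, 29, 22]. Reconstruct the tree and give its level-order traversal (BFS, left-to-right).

Inorder:   [8, 16, 17, 22, 29]
Postorder: [17, 16, 8, 29, 22]
Algorithm: postorder visits root last, so walk postorder right-to-left;
each value is the root of the current inorder slice — split it at that
value, recurse on the right subtree first, then the left.
Recursive splits:
  root=22; inorder splits into left=[8, 16, 17], right=[29]
  root=29; inorder splits into left=[], right=[]
  root=8; inorder splits into left=[], right=[16, 17]
  root=16; inorder splits into left=[], right=[17]
  root=17; inorder splits into left=[], right=[]
Reconstructed level-order: [22, 8, 29, 16, 17]


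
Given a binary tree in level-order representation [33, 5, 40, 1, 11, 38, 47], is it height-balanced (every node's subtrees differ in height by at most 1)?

Tree (level-order array): [33, 5, 40, 1, 11, 38, 47]
Definition: a tree is height-balanced if, at every node, |h(left) - h(right)| <= 1 (empty subtree has height -1).
Bottom-up per-node check:
  node 1: h_left=-1, h_right=-1, diff=0 [OK], height=0
  node 11: h_left=-1, h_right=-1, diff=0 [OK], height=0
  node 5: h_left=0, h_right=0, diff=0 [OK], height=1
  node 38: h_left=-1, h_right=-1, diff=0 [OK], height=0
  node 47: h_left=-1, h_right=-1, diff=0 [OK], height=0
  node 40: h_left=0, h_right=0, diff=0 [OK], height=1
  node 33: h_left=1, h_right=1, diff=0 [OK], height=2
All nodes satisfy the balance condition.
Result: Balanced


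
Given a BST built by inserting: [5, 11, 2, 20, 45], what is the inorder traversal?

Tree insertion order: [5, 11, 2, 20, 45]
Tree (level-order array): [5, 2, 11, None, None, None, 20, None, 45]
Inorder traversal: [2, 5, 11, 20, 45]


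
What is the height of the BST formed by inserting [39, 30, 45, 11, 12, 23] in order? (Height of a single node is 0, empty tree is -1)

Insertion order: [39, 30, 45, 11, 12, 23]
Tree (level-order array): [39, 30, 45, 11, None, None, None, None, 12, None, 23]
Compute height bottom-up (empty subtree = -1):
  height(23) = 1 + max(-1, -1) = 0
  height(12) = 1 + max(-1, 0) = 1
  height(11) = 1 + max(-1, 1) = 2
  height(30) = 1 + max(2, -1) = 3
  height(45) = 1 + max(-1, -1) = 0
  height(39) = 1 + max(3, 0) = 4
Height = 4


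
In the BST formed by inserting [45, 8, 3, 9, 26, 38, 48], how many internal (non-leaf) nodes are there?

Tree built from: [45, 8, 3, 9, 26, 38, 48]
Tree (level-order array): [45, 8, 48, 3, 9, None, None, None, None, None, 26, None, 38]
Rule: An internal node has at least one child.
Per-node child counts:
  node 45: 2 child(ren)
  node 8: 2 child(ren)
  node 3: 0 child(ren)
  node 9: 1 child(ren)
  node 26: 1 child(ren)
  node 38: 0 child(ren)
  node 48: 0 child(ren)
Matching nodes: [45, 8, 9, 26]
Count of internal (non-leaf) nodes: 4


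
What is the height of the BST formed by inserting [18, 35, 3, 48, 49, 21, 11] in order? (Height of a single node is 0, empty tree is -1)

Insertion order: [18, 35, 3, 48, 49, 21, 11]
Tree (level-order array): [18, 3, 35, None, 11, 21, 48, None, None, None, None, None, 49]
Compute height bottom-up (empty subtree = -1):
  height(11) = 1 + max(-1, -1) = 0
  height(3) = 1 + max(-1, 0) = 1
  height(21) = 1 + max(-1, -1) = 0
  height(49) = 1 + max(-1, -1) = 0
  height(48) = 1 + max(-1, 0) = 1
  height(35) = 1 + max(0, 1) = 2
  height(18) = 1 + max(1, 2) = 3
Height = 3


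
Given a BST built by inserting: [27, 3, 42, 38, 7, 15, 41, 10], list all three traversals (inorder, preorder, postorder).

Tree insertion order: [27, 3, 42, 38, 7, 15, 41, 10]
Tree (level-order array): [27, 3, 42, None, 7, 38, None, None, 15, None, 41, 10]
Inorder (L, root, R): [3, 7, 10, 15, 27, 38, 41, 42]
Preorder (root, L, R): [27, 3, 7, 15, 10, 42, 38, 41]
Postorder (L, R, root): [10, 15, 7, 3, 41, 38, 42, 27]


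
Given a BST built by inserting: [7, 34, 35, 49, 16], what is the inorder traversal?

Tree insertion order: [7, 34, 35, 49, 16]
Tree (level-order array): [7, None, 34, 16, 35, None, None, None, 49]
Inorder traversal: [7, 16, 34, 35, 49]


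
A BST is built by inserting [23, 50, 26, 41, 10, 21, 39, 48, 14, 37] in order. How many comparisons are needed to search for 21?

Search path for 21: 23 -> 10 -> 21
Found: True
Comparisons: 3


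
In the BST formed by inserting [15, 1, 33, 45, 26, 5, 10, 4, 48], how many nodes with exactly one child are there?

Tree built from: [15, 1, 33, 45, 26, 5, 10, 4, 48]
Tree (level-order array): [15, 1, 33, None, 5, 26, 45, 4, 10, None, None, None, 48]
Rule: These are nodes with exactly 1 non-null child.
Per-node child counts:
  node 15: 2 child(ren)
  node 1: 1 child(ren)
  node 5: 2 child(ren)
  node 4: 0 child(ren)
  node 10: 0 child(ren)
  node 33: 2 child(ren)
  node 26: 0 child(ren)
  node 45: 1 child(ren)
  node 48: 0 child(ren)
Matching nodes: [1, 45]
Count of nodes with exactly one child: 2


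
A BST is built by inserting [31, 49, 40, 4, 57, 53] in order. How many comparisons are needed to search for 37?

Search path for 37: 31 -> 49 -> 40
Found: False
Comparisons: 3


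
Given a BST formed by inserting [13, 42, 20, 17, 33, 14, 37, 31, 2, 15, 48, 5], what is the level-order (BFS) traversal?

Tree insertion order: [13, 42, 20, 17, 33, 14, 37, 31, 2, 15, 48, 5]
Tree (level-order array): [13, 2, 42, None, 5, 20, 48, None, None, 17, 33, None, None, 14, None, 31, 37, None, 15]
BFS from the root, enqueuing left then right child of each popped node:
  queue [13] -> pop 13, enqueue [2, 42], visited so far: [13]
  queue [2, 42] -> pop 2, enqueue [5], visited so far: [13, 2]
  queue [42, 5] -> pop 42, enqueue [20, 48], visited so far: [13, 2, 42]
  queue [5, 20, 48] -> pop 5, enqueue [none], visited so far: [13, 2, 42, 5]
  queue [20, 48] -> pop 20, enqueue [17, 33], visited so far: [13, 2, 42, 5, 20]
  queue [48, 17, 33] -> pop 48, enqueue [none], visited so far: [13, 2, 42, 5, 20, 48]
  queue [17, 33] -> pop 17, enqueue [14], visited so far: [13, 2, 42, 5, 20, 48, 17]
  queue [33, 14] -> pop 33, enqueue [31, 37], visited so far: [13, 2, 42, 5, 20, 48, 17, 33]
  queue [14, 31, 37] -> pop 14, enqueue [15], visited so far: [13, 2, 42, 5, 20, 48, 17, 33, 14]
  queue [31, 37, 15] -> pop 31, enqueue [none], visited so far: [13, 2, 42, 5, 20, 48, 17, 33, 14, 31]
  queue [37, 15] -> pop 37, enqueue [none], visited so far: [13, 2, 42, 5, 20, 48, 17, 33, 14, 31, 37]
  queue [15] -> pop 15, enqueue [none], visited so far: [13, 2, 42, 5, 20, 48, 17, 33, 14, 31, 37, 15]
Result: [13, 2, 42, 5, 20, 48, 17, 33, 14, 31, 37, 15]
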